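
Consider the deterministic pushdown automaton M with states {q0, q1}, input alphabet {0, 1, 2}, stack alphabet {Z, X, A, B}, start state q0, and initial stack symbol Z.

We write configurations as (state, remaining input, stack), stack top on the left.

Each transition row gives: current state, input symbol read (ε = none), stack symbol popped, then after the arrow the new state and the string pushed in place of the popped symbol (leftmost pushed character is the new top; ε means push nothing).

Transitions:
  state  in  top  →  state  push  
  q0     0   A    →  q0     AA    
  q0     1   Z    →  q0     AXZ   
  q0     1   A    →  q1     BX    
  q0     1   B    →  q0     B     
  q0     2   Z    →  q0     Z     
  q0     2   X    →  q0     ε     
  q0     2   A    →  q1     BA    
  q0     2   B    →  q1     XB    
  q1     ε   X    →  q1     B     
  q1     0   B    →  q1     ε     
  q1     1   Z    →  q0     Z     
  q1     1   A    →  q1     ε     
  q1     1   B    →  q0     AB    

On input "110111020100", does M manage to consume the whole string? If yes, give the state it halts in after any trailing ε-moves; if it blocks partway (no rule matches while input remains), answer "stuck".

(q0, 110111020100, Z)
  read 1, top Z: go to q0, push AXZ → (q0, 10111020100, AXZ)
  read 1, top A: go to q1, push BX → (q1, 0111020100, BXXZ)
  read 0, top B: go to q1, push ε → (q1, 111020100, XXZ)
  ε-move, top X: go to q1, push B → (q1, 111020100, BXZ)
  read 1, top B: go to q0, push AB → (q0, 11020100, ABXZ)
  read 1, top A: go to q1, push BX → (q1, 1020100, BXBXZ)
  read 1, top B: go to q0, push AB → (q0, 020100, ABXBXZ)
  read 0, top A: go to q0, push AA → (q0, 20100, AABXBXZ)
  read 2, top A: go to q1, push BA → (q1, 0100, BAABXBXZ)
  read 0, top B: go to q1, push ε → (q1, 100, AABXBXZ)
  read 1, top A: go to q1, push ε → (q1, 00, ABXBXZ)
No transition for (q1, 0, top A); M blocks with input 00 remaining.

stuck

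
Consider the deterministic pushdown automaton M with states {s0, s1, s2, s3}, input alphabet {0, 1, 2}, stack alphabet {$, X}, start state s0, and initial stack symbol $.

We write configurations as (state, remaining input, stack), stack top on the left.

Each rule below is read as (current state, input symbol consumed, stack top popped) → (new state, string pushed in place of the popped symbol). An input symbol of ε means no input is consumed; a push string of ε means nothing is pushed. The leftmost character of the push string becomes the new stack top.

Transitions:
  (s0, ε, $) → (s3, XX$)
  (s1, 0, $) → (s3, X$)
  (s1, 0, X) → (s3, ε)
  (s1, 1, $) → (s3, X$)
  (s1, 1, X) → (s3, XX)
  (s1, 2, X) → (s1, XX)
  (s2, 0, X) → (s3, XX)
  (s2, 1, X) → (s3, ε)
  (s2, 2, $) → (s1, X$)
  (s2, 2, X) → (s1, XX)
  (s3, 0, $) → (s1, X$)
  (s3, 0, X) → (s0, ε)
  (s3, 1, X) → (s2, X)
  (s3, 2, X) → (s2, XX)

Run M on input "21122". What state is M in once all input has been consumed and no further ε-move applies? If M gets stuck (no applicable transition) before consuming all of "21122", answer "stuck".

(s0, 21122, $) ⊢ (s3, 21122, XX$) ⊢ (s2, 1122, XXX$) ⊢ (s3, 122, XX$) ⊢ (s2, 22, XX$) ⊢ (s1, 2, XXX$) ⊢ (s1, ε, XXXX$)
All input consumed; M is in state s1.

s1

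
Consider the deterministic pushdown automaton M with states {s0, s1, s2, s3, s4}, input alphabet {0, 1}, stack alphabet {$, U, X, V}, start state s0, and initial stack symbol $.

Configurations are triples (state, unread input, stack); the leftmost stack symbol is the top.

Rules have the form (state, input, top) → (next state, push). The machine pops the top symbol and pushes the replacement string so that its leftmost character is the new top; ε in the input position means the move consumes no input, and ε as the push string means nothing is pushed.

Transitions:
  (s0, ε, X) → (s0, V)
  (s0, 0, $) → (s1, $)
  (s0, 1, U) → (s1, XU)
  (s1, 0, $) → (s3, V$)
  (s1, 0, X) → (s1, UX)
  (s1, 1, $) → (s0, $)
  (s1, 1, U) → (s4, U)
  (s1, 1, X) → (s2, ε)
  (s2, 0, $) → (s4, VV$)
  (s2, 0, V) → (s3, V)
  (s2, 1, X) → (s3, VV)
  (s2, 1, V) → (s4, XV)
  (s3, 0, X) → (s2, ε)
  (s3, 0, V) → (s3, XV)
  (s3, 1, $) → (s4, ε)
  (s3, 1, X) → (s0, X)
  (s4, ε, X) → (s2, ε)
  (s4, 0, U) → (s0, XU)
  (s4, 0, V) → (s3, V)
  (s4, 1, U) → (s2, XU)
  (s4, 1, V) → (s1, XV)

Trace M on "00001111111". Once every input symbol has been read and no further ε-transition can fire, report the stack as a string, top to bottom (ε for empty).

V$

(s0, 00001111111, $)
  read 0, top $: go to s1, push $ → (s1, 0001111111, $)
  read 0, top $: go to s3, push V$ → (s3, 001111111, V$)
  read 0, top V: go to s3, push XV → (s3, 01111111, XV$)
  read 0, top X: go to s2, push ε → (s2, 1111111, V$)
  read 1, top V: go to s4, push XV → (s4, 111111, XV$)
  ε-move, top X: go to s2, push ε → (s2, 111111, V$)
  read 1, top V: go to s4, push XV → (s4, 11111, XV$)
  ε-move, top X: go to s2, push ε → (s2, 11111, V$)
  read 1, top V: go to s4, push XV → (s4, 1111, XV$)
  ε-move, top X: go to s2, push ε → (s2, 1111, V$)
  read 1, top V: go to s4, push XV → (s4, 111, XV$)
  ε-move, top X: go to s2, push ε → (s2, 111, V$)
  read 1, top V: go to s4, push XV → (s4, 11, XV$)
  ε-move, top X: go to s2, push ε → (s2, 11, V$)
  read 1, top V: go to s4, push XV → (s4, 1, XV$)
  ε-move, top X: go to s2, push ε → (s2, 1, V$)
  read 1, top V: go to s4, push XV → (s4, ε, XV$)
  ε-move, top X: go to s2, push ε → (s2, ε, V$)
All input consumed in state s2 with stack V$.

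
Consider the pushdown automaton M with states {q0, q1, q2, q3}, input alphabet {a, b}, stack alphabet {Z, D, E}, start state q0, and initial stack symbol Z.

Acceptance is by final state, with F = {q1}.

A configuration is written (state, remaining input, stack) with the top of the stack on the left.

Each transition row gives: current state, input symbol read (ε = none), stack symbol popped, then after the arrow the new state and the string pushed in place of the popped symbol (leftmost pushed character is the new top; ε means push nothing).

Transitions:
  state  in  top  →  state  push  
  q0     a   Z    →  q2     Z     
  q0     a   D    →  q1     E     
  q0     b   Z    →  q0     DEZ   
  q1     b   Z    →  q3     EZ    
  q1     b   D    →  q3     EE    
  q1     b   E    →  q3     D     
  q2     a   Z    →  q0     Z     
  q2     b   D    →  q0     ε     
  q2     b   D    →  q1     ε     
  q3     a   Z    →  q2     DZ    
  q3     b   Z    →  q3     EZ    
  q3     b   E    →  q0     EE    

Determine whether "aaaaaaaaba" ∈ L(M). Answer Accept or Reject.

Accept

One accepting computation: (q0, aaaaaaaaba, Z) ⊢ (q2, aaaaaaaba, Z) ⊢ (q0, aaaaaaba, Z) ⊢ (q2, aaaaaba, Z) ⊢ (q0, aaaaba, Z) ⊢ (q2, aaaba, Z) ⊢ (q0, aaba, Z) ⊢ (q2, aba, Z) ⊢ (q0, ba, Z) ⊢ (q0, a, DEZ) ⊢ (q1, ε, EEZ)
All input consumed and state q1 ∈ F.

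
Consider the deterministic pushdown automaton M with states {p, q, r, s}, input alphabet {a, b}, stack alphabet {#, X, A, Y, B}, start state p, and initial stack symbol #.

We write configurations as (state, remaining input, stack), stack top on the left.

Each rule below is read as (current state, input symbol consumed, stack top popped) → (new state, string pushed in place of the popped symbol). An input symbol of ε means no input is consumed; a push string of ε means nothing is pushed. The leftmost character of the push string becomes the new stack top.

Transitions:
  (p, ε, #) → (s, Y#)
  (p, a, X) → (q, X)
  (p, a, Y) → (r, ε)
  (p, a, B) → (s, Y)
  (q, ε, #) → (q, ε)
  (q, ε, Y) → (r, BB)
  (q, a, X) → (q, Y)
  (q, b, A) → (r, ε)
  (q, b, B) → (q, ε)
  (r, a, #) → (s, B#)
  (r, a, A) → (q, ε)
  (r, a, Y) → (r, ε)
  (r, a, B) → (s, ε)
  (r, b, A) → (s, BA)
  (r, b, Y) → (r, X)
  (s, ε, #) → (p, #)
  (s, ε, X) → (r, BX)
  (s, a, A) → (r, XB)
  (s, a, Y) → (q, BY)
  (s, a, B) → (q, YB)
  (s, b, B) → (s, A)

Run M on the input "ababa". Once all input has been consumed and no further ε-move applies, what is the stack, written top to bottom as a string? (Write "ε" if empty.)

(p, ababa, #)
  ε-move, top #: go to s, push Y# → (s, ababa, Y#)
  read a, top Y: go to q, push BY → (q, baba, BY#)
  read b, top B: go to q, push ε → (q, aba, Y#)
  ε-move, top Y: go to r, push BB → (r, aba, BB#)
  read a, top B: go to s, push ε → (s, ba, B#)
  read b, top B: go to s, push A → (s, a, A#)
  read a, top A: go to r, push XB → (r, ε, XB#)
All input consumed in state r with stack XB#.

XB#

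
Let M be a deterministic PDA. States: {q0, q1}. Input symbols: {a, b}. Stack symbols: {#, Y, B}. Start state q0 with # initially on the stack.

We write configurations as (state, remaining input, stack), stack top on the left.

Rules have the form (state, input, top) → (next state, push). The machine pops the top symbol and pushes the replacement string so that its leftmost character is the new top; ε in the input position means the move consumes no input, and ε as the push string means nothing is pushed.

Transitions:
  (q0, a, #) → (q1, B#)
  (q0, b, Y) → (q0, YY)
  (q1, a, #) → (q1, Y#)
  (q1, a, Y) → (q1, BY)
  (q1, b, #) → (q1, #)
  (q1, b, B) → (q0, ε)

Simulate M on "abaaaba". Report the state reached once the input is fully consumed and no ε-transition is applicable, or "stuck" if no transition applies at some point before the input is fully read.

(q0, abaaaba, #)
  read a, top #: go to q1, push B# → (q1, baaaba, B#)
  read b, top B: go to q0, push ε → (q0, aaaba, #)
  read a, top #: go to q1, push B# → (q1, aaba, B#)
No transition for (q1, a, top B); M blocks with input aaba remaining.

stuck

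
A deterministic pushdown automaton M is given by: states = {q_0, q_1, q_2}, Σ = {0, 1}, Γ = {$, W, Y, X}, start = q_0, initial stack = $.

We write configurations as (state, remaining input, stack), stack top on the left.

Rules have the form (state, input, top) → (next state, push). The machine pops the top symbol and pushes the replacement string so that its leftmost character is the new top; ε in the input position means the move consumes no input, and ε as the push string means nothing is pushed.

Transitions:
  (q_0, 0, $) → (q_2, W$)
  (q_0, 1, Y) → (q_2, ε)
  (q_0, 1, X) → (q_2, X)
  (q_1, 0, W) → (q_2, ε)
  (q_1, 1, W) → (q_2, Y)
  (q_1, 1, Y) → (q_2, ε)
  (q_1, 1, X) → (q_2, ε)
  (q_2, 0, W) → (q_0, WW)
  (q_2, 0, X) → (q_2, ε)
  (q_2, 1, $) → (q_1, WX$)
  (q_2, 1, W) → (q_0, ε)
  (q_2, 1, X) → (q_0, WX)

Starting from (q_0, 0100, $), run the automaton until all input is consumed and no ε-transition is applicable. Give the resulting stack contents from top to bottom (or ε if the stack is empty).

(q_0, 0100, $) ⊢ (q_2, 100, W$) ⊢ (q_0, 00, $) ⊢ (q_2, 0, W$) ⊢ (q_0, ε, WW$)
All input consumed in state q_0 with stack WW$.

WW$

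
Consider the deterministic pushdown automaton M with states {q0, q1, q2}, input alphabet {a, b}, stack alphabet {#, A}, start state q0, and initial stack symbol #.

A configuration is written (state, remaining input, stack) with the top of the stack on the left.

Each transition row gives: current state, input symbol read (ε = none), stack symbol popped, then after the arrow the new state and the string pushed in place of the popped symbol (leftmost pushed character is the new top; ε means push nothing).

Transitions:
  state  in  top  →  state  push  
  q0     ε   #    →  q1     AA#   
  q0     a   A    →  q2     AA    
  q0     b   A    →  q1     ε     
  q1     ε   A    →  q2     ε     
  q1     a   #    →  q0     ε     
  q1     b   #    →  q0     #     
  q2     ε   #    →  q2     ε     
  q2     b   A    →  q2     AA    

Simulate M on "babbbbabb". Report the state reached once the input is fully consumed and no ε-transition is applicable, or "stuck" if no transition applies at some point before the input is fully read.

stuck

(q0, babbbbabb, #) ⊢ (q1, babbbbabb, AA#) ⊢ (q2, babbbbabb, A#) ⊢ (q2, abbbbabb, AA#)
No transition for (q2, a, top A); M blocks with input abbbbabb remaining.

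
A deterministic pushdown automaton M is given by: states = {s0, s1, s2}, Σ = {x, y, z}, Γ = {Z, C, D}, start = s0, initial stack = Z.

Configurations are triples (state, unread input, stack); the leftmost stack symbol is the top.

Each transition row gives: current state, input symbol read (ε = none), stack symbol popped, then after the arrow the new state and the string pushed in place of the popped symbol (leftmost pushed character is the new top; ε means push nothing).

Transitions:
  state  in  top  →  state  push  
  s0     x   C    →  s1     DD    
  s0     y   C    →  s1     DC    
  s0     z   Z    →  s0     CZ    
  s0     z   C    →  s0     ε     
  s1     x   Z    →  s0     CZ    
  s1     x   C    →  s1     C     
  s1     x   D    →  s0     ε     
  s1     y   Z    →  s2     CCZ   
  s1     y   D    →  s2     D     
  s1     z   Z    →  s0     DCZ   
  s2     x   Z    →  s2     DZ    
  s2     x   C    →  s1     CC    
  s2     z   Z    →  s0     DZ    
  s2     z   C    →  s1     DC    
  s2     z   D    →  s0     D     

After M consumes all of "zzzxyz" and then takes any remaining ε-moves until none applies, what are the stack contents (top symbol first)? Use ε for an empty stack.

(s0, zzzxyz, Z)
  read z, top Z: go to s0, push CZ → (s0, zzxyz, CZ)
  read z, top C: go to s0, push ε → (s0, zxyz, Z)
  read z, top Z: go to s0, push CZ → (s0, xyz, CZ)
  read x, top C: go to s1, push DD → (s1, yz, DDZ)
  read y, top D: go to s2, push D → (s2, z, DDZ)
  read z, top D: go to s0, push D → (s0, ε, DDZ)
All input consumed in state s0 with stack DDZ.

DDZ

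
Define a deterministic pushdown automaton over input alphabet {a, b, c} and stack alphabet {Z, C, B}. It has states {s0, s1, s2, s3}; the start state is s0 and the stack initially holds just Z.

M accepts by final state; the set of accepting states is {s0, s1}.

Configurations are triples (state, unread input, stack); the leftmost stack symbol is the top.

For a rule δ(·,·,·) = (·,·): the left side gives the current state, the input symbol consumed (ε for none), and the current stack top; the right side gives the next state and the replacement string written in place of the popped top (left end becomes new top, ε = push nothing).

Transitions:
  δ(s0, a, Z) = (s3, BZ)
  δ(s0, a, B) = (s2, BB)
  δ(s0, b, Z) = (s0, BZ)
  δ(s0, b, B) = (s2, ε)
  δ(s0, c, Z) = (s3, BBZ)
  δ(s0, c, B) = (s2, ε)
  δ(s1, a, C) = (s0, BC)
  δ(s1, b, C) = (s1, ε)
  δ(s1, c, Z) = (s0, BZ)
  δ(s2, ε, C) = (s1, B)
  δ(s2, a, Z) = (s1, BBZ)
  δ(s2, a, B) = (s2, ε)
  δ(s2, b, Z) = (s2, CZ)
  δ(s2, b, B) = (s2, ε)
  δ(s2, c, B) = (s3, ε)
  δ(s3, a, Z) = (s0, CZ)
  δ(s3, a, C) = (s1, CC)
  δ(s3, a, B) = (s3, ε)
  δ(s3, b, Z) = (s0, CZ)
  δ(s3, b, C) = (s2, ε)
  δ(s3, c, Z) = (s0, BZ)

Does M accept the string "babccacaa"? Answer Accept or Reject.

Accept

(s0, babccacaa, Z)
  read b, top Z: go to s0, push BZ → (s0, abccacaa, BZ)
  read a, top B: go to s2, push BB → (s2, bccacaa, BBZ)
  read b, top B: go to s2, push ε → (s2, ccacaa, BZ)
  read c, top B: go to s3, push ε → (s3, cacaa, Z)
  read c, top Z: go to s0, push BZ → (s0, acaa, BZ)
  read a, top B: go to s2, push BB → (s2, caa, BBZ)
  read c, top B: go to s3, push ε → (s3, aa, BZ)
  read a, top B: go to s3, push ε → (s3, a, Z)
  read a, top Z: go to s0, push CZ → (s0, ε, CZ)
All input consumed; state s0 ∈ F.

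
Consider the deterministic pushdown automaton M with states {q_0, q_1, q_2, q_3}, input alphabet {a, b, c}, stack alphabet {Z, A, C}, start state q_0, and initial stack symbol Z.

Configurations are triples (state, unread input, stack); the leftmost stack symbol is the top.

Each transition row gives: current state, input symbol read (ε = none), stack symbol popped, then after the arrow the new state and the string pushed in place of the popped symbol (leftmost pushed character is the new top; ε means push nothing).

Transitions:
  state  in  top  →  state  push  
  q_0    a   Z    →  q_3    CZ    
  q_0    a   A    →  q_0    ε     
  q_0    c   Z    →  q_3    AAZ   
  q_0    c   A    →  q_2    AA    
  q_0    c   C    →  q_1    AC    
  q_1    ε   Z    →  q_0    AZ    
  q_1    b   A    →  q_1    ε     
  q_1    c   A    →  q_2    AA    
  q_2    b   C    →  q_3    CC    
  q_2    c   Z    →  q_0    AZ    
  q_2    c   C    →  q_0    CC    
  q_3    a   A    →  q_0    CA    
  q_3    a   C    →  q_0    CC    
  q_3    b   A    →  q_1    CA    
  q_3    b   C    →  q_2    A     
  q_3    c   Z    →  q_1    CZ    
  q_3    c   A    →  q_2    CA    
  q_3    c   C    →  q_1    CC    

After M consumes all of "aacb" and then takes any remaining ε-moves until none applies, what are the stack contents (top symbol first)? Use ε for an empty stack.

CCZ

(q_0, aacb, Z)
  read a, top Z: go to q_3, push CZ → (q_3, acb, CZ)
  read a, top C: go to q_0, push CC → (q_0, cb, CCZ)
  read c, top C: go to q_1, push AC → (q_1, b, ACCZ)
  read b, top A: go to q_1, push ε → (q_1, ε, CCZ)
All input consumed in state q_1 with stack CCZ.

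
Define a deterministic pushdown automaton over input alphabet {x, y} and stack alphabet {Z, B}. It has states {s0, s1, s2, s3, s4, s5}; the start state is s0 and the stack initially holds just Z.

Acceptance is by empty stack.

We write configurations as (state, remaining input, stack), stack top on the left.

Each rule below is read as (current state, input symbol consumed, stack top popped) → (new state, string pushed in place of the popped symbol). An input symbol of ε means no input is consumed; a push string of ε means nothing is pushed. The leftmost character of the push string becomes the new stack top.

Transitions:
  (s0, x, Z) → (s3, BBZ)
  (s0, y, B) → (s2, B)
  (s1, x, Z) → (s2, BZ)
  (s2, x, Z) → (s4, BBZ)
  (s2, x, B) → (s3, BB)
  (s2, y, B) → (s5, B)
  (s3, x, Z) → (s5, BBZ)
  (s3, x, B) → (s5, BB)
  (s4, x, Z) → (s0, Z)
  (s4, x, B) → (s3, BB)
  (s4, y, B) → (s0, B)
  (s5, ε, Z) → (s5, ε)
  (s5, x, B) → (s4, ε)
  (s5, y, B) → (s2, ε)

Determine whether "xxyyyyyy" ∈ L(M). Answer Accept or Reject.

(s0, xxyyyyyy, Z)
  read x, top Z: go to s3, push BBZ → (s3, xyyyyyy, BBZ)
  read x, top B: go to s5, push BB → (s5, yyyyyy, BBBZ)
  read y, top B: go to s2, push ε → (s2, yyyyy, BBZ)
  read y, top B: go to s5, push B → (s5, yyyy, BBZ)
  read y, top B: go to s2, push ε → (s2, yyy, BZ)
  read y, top B: go to s5, push B → (s5, yy, BZ)
  read y, top B: go to s2, push ε → (s2, y, Z)
No transition applies at (s2, y, Z); input not fully consumed.

Reject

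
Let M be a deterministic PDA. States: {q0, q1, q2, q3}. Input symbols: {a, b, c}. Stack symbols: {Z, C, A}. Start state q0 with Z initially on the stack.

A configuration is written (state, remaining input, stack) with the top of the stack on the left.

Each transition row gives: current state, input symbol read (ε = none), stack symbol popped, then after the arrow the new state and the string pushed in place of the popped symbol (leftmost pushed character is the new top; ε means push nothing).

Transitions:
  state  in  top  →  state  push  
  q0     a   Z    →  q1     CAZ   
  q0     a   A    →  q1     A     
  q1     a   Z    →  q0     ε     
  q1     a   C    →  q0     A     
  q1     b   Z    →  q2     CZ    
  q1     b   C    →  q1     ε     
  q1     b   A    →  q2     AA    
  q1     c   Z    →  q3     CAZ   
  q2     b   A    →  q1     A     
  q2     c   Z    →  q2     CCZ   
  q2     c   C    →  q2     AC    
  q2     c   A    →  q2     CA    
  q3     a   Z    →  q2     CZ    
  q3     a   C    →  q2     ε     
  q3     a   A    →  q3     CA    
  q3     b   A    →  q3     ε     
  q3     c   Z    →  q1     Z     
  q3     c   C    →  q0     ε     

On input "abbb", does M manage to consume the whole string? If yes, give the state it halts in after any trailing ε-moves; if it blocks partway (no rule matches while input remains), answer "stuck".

(q0, abbb, Z) ⊢ (q1, bbb, CAZ) ⊢ (q1, bb, AZ) ⊢ (q2, b, AAZ) ⊢ (q1, ε, AAZ)
All input consumed; M is in state q1.

q1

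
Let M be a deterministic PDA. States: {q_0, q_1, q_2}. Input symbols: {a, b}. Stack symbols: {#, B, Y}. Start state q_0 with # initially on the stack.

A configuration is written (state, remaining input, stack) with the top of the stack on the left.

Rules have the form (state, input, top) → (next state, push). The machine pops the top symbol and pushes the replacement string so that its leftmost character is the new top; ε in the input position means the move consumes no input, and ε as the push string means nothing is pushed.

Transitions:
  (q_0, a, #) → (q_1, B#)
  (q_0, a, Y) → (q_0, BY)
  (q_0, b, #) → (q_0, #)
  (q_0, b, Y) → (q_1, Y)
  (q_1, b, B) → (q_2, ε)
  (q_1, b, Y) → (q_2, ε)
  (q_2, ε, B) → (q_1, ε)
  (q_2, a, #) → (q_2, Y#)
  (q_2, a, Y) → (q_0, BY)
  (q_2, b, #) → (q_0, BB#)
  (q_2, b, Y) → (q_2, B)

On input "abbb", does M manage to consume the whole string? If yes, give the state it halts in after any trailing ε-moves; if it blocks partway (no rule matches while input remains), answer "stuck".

(q_0, abbb, #) ⊢ (q_1, bbb, B#) ⊢ (q_2, bb, #) ⊢ (q_0, b, BB#)
No transition for (q_0, b, top B); M blocks with input b remaining.

stuck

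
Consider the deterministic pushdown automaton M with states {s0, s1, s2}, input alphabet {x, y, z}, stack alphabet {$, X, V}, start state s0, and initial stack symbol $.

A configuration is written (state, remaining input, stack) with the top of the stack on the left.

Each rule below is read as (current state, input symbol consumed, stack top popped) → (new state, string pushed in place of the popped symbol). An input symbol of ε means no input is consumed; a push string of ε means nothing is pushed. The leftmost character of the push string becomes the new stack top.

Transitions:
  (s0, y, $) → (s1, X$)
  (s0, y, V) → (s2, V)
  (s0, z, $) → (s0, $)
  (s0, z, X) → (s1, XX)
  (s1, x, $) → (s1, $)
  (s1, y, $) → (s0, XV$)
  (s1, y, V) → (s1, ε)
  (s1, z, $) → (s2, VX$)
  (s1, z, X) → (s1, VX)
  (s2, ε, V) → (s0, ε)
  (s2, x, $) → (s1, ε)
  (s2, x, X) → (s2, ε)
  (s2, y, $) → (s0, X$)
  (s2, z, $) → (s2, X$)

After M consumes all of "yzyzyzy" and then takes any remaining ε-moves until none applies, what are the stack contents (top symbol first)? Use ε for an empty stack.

X$

(s0, yzyzyzy, $)
  read y, top $: go to s1, push X$ → (s1, zyzyzy, X$)
  read z, top X: go to s1, push VX → (s1, yzyzy, VX$)
  read y, top V: go to s1, push ε → (s1, zyzy, X$)
  read z, top X: go to s1, push VX → (s1, yzy, VX$)
  read y, top V: go to s1, push ε → (s1, zy, X$)
  read z, top X: go to s1, push VX → (s1, y, VX$)
  read y, top V: go to s1, push ε → (s1, ε, X$)
All input consumed in state s1 with stack X$.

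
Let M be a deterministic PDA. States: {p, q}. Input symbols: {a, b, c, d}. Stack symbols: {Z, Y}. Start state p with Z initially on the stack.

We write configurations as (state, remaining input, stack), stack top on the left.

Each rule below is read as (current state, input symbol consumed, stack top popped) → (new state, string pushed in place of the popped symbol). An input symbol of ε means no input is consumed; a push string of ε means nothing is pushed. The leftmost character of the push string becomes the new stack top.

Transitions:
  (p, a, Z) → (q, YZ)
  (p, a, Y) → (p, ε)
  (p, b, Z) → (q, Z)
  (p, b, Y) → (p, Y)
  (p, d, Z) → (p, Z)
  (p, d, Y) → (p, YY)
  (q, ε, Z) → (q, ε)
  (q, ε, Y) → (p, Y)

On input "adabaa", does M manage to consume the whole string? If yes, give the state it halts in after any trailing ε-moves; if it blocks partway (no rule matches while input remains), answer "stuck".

(p, adabaa, Z)
  read a, top Z: go to q, push YZ → (q, dabaa, YZ)
  ε-move, top Y: go to p, push Y → (p, dabaa, YZ)
  read d, top Y: go to p, push YY → (p, abaa, YYZ)
  read a, top Y: go to p, push ε → (p, baa, YZ)
  read b, top Y: go to p, push Y → (p, aa, YZ)
  read a, top Y: go to p, push ε → (p, a, Z)
  read a, top Z: go to q, push YZ → (q, ε, YZ)
  ε-move, top Y: go to p, push Y → (p, ε, YZ)
All input consumed; M is in state p.

p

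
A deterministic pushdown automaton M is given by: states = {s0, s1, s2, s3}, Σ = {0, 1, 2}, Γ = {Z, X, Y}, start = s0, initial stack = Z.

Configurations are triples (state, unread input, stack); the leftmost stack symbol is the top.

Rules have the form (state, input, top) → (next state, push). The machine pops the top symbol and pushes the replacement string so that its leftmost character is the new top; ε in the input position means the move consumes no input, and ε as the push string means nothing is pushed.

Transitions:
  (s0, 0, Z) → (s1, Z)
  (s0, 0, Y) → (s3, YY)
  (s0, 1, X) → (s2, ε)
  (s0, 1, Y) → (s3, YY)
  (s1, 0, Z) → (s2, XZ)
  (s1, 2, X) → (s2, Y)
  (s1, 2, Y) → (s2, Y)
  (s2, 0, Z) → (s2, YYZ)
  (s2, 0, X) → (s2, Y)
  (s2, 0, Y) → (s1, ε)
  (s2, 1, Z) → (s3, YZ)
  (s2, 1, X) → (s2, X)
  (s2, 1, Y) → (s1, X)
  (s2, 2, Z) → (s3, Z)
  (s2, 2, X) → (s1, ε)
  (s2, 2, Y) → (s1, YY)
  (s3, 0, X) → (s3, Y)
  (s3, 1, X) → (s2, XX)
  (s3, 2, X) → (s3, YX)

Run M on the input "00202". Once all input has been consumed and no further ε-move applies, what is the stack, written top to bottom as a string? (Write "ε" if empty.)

(s0, 00202, Z)
  read 0, top Z: go to s1, push Z → (s1, 0202, Z)
  read 0, top Z: go to s2, push XZ → (s2, 202, XZ)
  read 2, top X: go to s1, push ε → (s1, 02, Z)
  read 0, top Z: go to s2, push XZ → (s2, 2, XZ)
  read 2, top X: go to s1, push ε → (s1, ε, Z)
All input consumed in state s1 with stack Z.

Z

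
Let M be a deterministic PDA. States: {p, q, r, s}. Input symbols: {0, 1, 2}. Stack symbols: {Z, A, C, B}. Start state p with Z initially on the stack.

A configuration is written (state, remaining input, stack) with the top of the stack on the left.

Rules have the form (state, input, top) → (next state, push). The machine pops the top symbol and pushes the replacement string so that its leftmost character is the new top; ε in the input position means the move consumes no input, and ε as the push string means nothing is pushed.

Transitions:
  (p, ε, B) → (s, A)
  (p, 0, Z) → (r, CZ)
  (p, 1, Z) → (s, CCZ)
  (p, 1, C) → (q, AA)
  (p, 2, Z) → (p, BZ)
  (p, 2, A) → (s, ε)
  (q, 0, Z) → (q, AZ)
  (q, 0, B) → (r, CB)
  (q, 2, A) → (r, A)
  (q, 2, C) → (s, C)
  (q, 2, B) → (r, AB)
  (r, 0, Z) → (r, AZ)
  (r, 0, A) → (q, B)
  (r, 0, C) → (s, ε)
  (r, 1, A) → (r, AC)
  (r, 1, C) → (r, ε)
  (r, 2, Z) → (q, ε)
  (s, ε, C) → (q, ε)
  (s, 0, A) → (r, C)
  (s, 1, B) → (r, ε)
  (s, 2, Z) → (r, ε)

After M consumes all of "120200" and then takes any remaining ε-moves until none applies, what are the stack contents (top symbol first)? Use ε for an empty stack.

CBZ

(p, 120200, Z) ⊢ (s, 20200, CCZ) ⊢ (q, 20200, CZ) ⊢ (s, 0200, CZ) ⊢ (q, 0200, Z) ⊢ (q, 200, AZ) ⊢ (r, 00, AZ) ⊢ (q, 0, BZ) ⊢ (r, ε, CBZ)
All input consumed in state r with stack CBZ.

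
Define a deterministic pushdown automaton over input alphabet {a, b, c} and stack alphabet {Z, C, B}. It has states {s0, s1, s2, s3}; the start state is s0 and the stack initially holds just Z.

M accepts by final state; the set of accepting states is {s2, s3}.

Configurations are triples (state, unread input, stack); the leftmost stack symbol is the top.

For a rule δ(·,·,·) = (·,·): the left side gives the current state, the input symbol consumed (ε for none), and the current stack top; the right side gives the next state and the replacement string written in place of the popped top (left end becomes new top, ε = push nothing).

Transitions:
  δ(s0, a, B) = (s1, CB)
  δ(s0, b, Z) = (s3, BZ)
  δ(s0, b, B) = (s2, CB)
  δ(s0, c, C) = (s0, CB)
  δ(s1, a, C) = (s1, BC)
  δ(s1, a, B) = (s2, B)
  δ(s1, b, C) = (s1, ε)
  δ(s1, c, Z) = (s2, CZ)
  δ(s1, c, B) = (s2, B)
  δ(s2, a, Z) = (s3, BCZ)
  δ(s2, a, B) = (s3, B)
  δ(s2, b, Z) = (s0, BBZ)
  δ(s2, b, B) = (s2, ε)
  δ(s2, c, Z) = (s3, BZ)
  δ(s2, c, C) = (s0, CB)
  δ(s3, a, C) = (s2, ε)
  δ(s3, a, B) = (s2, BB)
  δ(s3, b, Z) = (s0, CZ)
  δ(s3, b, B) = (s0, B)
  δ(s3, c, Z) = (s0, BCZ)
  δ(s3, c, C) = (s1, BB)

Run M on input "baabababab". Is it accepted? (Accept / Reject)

(s0, baabababab, Z)
  read b, top Z: go to s3, push BZ → (s3, aabababab, BZ)
  read a, top B: go to s2, push BB → (s2, abababab, BBZ)
  read a, top B: go to s3, push B → (s3, bababab, BBZ)
  read b, top B: go to s0, push B → (s0, ababab, BBZ)
  read a, top B: go to s1, push CB → (s1, babab, CBBZ)
  read b, top C: go to s1, push ε → (s1, abab, BBZ)
  read a, top B: go to s2, push B → (s2, bab, BBZ)
  read b, top B: go to s2, push ε → (s2, ab, BZ)
  read a, top B: go to s3, push B → (s3, b, BZ)
  read b, top B: go to s0, push B → (s0, ε, BZ)
All input consumed; state s0 ∉ F and no further ε-move applies.

Reject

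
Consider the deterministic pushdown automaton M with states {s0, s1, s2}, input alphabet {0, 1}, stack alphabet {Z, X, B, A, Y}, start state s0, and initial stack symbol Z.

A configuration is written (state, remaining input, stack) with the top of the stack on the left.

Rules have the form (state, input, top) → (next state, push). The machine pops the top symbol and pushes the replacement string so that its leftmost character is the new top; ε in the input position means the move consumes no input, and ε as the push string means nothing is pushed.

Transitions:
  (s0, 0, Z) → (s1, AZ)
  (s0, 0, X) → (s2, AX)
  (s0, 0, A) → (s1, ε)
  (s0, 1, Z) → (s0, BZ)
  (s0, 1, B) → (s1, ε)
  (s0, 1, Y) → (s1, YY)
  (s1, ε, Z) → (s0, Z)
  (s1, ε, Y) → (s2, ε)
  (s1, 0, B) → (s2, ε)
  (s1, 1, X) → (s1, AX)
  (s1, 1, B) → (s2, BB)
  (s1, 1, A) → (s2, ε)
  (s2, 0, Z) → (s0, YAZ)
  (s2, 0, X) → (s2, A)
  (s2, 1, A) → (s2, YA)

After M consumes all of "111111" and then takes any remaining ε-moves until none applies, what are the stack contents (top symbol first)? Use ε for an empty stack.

(s0, 111111, Z)
  read 1, top Z: go to s0, push BZ → (s0, 11111, BZ)
  read 1, top B: go to s1, push ε → (s1, 1111, Z)
  ε-move, top Z: go to s0, push Z → (s0, 1111, Z)
  read 1, top Z: go to s0, push BZ → (s0, 111, BZ)
  read 1, top B: go to s1, push ε → (s1, 11, Z)
  ε-move, top Z: go to s0, push Z → (s0, 11, Z)
  read 1, top Z: go to s0, push BZ → (s0, 1, BZ)
  read 1, top B: go to s1, push ε → (s1, ε, Z)
  ε-move, top Z: go to s0, push Z → (s0, ε, Z)
All input consumed in state s0 with stack Z.

Z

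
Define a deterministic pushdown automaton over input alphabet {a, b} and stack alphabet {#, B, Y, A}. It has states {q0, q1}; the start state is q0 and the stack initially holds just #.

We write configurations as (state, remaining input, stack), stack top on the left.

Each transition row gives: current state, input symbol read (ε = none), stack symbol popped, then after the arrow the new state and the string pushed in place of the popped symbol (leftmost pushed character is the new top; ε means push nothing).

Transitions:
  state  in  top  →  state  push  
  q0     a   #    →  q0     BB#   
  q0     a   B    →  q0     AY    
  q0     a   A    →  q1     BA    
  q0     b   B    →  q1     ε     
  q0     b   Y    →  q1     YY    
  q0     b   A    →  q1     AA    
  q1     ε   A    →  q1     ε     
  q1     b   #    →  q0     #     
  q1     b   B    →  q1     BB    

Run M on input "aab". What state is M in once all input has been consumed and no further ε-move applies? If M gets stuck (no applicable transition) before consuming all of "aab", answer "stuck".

q1

(q0, aab, #)
  read a, top #: go to q0, push BB# → (q0, ab, BB#)
  read a, top B: go to q0, push AY → (q0, b, AYB#)
  read b, top A: go to q1, push AA → (q1, ε, AAYB#)
  ε-move, top A: go to q1, push ε → (q1, ε, AYB#)
  ε-move, top A: go to q1, push ε → (q1, ε, YB#)
All input consumed; M is in state q1.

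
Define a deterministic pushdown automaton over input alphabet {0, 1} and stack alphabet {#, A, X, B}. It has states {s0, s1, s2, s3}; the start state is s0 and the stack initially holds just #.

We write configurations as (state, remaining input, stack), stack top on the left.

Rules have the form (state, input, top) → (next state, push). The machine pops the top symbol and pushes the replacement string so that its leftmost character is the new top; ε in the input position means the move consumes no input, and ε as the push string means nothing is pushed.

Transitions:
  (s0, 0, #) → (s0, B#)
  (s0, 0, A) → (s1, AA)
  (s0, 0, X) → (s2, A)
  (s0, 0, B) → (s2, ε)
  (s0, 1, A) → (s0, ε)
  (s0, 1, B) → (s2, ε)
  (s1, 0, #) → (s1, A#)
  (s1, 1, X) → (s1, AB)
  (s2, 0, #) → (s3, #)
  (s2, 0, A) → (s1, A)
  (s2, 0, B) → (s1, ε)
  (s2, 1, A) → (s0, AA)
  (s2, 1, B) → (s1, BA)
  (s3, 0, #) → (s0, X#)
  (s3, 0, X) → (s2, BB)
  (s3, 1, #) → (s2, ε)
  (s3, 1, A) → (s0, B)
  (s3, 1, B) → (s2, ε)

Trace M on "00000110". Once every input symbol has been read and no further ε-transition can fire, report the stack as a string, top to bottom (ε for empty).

(s0, 00000110, #)
  read 0, top #: go to s0, push B# → (s0, 0000110, B#)
  read 0, top B: go to s2, push ε → (s2, 000110, #)
  read 0, top #: go to s3, push # → (s3, 00110, #)
  read 0, top #: go to s0, push X# → (s0, 0110, X#)
  read 0, top X: go to s2, push A → (s2, 110, A#)
  read 1, top A: go to s0, push AA → (s0, 10, AA#)
  read 1, top A: go to s0, push ε → (s0, 0, A#)
  read 0, top A: go to s1, push AA → (s1, ε, AA#)
All input consumed in state s1 with stack AA#.

AA#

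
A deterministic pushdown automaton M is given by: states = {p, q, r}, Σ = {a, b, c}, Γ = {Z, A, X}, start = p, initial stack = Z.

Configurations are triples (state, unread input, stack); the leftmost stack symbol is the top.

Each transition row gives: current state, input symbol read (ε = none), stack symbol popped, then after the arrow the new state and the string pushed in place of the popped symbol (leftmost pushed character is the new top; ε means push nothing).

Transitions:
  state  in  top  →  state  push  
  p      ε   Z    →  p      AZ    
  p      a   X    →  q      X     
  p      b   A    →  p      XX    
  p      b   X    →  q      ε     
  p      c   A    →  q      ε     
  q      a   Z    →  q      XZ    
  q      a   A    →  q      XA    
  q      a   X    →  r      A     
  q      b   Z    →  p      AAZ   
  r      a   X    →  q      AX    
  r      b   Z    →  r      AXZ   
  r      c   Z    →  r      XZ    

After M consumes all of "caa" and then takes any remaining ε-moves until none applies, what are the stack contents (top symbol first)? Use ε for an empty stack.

AZ

(p, caa, Z)
  ε-move, top Z: go to p, push AZ → (p, caa, AZ)
  read c, top A: go to q, push ε → (q, aa, Z)
  read a, top Z: go to q, push XZ → (q, a, XZ)
  read a, top X: go to r, push A → (r, ε, AZ)
All input consumed in state r with stack AZ.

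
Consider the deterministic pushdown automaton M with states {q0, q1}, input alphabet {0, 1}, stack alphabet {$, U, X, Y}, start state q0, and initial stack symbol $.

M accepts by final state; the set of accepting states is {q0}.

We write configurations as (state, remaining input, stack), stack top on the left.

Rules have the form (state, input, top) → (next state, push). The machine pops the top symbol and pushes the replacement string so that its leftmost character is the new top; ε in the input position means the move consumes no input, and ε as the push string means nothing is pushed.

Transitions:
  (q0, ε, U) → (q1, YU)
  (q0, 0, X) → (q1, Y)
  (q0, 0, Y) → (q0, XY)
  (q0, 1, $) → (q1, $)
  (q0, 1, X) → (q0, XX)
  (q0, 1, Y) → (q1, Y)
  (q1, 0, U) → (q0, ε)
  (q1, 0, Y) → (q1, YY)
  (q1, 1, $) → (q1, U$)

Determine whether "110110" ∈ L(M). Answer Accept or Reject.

Accept

(q0, 110110, $)
  read 1, top $: go to q1, push $ → (q1, 10110, $)
  read 1, top $: go to q1, push U$ → (q1, 0110, U$)
  read 0, top U: go to q0, push ε → (q0, 110, $)
  read 1, top $: go to q1, push $ → (q1, 10, $)
  read 1, top $: go to q1, push U$ → (q1, 0, U$)
  read 0, top U: go to q0, push ε → (q0, ε, $)
All input consumed; state q0 ∈ F.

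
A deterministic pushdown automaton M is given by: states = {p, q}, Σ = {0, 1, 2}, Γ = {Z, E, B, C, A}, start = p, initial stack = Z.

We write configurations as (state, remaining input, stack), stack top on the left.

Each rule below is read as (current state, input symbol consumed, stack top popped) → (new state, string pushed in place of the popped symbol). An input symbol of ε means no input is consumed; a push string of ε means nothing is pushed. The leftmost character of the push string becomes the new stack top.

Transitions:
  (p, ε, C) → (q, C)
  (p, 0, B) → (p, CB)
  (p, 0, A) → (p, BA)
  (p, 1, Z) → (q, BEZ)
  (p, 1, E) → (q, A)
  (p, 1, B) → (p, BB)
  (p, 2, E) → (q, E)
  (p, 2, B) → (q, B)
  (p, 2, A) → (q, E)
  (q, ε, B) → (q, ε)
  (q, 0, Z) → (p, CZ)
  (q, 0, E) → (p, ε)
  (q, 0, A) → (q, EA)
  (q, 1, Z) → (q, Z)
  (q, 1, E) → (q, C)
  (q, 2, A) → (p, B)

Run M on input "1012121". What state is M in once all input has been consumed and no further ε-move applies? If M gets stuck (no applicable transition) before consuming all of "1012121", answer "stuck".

stuck

(p, 1012121, Z) ⊢ (q, 012121, BEZ) ⊢ (q, 012121, EZ) ⊢ (p, 12121, Z) ⊢ (q, 2121, BEZ) ⊢ (q, 2121, EZ)
No transition for (q, 2, top E); M blocks with input 2121 remaining.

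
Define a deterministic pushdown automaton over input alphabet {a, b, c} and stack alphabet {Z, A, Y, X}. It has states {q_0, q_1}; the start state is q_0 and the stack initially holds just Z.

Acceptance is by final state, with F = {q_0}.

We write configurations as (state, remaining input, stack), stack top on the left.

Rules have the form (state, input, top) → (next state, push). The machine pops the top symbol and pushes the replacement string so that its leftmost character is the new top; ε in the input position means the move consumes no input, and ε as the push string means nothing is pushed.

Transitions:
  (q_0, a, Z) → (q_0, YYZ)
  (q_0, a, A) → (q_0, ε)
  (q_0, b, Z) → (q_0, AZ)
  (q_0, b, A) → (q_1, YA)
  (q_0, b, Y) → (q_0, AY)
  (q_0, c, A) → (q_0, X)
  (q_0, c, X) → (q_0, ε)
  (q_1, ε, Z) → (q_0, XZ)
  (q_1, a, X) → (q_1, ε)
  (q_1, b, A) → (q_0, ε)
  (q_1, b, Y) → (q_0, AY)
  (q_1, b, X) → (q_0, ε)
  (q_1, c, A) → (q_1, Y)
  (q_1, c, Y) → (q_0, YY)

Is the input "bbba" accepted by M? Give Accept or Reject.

Accept

(q_0, bbba, Z)
  read b, top Z: go to q_0, push AZ → (q_0, bba, AZ)
  read b, top A: go to q_1, push YA → (q_1, ba, YAZ)
  read b, top Y: go to q_0, push AY → (q_0, a, AYAZ)
  read a, top A: go to q_0, push ε → (q_0, ε, YAZ)
All input consumed; state q_0 ∈ F.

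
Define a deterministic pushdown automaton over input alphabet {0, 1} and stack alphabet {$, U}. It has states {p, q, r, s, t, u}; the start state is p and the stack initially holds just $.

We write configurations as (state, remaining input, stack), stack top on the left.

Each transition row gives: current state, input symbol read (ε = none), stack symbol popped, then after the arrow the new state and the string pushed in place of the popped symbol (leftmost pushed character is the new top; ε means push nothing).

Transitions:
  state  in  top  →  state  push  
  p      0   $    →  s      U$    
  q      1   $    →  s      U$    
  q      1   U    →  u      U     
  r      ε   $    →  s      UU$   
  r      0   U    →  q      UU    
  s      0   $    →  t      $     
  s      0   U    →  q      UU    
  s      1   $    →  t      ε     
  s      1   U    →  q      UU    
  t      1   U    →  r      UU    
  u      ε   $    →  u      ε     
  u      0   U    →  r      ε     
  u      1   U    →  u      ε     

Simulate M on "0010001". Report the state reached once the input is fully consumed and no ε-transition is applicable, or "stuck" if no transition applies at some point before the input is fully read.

(p, 0010001, $) ⊢ (s, 010001, U$) ⊢ (q, 10001, UU$) ⊢ (u, 0001, UU$) ⊢ (r, 001, U$) ⊢ (q, 01, UU$)
No transition for (q, 0, top U); M blocks with input 01 remaining.

stuck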